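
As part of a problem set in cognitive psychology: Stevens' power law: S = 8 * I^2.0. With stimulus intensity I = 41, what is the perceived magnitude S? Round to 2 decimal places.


S = 8 * 41^2.0
41^2.0 = 1681.0
S = 8 * 1681.0
= 13448.00


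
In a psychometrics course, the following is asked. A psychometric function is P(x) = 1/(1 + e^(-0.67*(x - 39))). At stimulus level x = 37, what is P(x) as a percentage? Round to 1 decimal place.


P(x) = 1/(1 + e^(-0.67*(37 - 39)))
Exponent = -0.67 * -2 = 1.34
e^(1.34) = 3.819044
P = 1/(1 + 3.819044) = 0.20751
Percentage = 20.8


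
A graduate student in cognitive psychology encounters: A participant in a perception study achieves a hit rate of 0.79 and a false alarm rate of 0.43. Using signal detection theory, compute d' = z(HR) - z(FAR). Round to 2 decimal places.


d' = z(HR) - z(FAR)
z(0.79) = 0.8064
z(0.43) = -0.1764
d' = 0.8064 - -0.1764
= 0.98


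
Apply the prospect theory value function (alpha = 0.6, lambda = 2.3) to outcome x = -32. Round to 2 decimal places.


Since x = -32 < 0, use v(x) = -lambda*(-x)^alpha
(-x) = 32
32^0.6 = 8.0
v(-32) = -2.3 * 8.0
= -18.40


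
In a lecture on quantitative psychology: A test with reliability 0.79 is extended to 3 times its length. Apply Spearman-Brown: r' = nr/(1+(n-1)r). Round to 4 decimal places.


r_new = n*r / (1 + (n-1)*r)
Numerator = 3 * 0.79 = 2.37
Denominator = 1 + 2 * 0.79 = 2.58
r_new = 2.37 / 2.58
= 0.9186


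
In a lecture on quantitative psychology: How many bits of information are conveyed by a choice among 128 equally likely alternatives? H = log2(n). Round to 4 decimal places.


H = log2(n)
H = log2(128)
= 7.0000


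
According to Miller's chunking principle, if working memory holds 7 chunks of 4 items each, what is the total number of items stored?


Total items = chunks * items_per_chunk
= 7 * 4
= 28


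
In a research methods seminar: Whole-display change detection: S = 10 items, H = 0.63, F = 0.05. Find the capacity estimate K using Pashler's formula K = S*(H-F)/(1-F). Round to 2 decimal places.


K = S * (H - F) / (1 - F)
H - F = 0.58
1 - F = 0.95
K = 10 * 0.58 / 0.95
= 6.11


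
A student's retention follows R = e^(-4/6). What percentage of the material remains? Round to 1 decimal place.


R = e^(-t/S)
-t/S = -4/6 = -0.666667
R = e^(-0.666667) = 0.513417
Percentage = 0.513417 * 100
= 51.3


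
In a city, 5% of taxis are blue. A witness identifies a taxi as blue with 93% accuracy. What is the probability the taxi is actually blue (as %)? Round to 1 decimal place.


P(blue | says blue) = P(says blue | blue)*P(blue) / [P(says blue | blue)*P(blue) + P(says blue | not blue)*P(not blue)]
Numerator = 0.93 * 0.05 = 0.0465
False identification = 0.07 * 0.95 = 0.0665
P = 0.0465 / (0.0465 + 0.0665)
= 0.0465 / 0.113
As percentage = 41.2


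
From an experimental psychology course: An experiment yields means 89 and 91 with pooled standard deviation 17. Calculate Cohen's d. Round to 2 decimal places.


Cohen's d = (M1 - M2) / S_pooled
= (89 - 91) / 17
= -2 / 17
= -0.12


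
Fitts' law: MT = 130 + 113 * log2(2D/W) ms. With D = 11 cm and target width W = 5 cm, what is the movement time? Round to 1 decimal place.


MT = 130 + 113 * log2(2*11/5)
2D/W = 4.4
log2(4.4) = 2.1375
MT = 130 + 113 * 2.1375
= 371.5 ms


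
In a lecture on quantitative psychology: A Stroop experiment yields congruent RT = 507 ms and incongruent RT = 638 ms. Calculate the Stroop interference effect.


Stroop effect = RT(incongruent) - RT(congruent)
= 638 - 507
= 131 ms


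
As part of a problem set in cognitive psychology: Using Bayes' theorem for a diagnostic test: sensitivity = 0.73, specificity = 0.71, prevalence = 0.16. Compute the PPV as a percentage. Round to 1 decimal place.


PPV = (sens * prev) / (sens * prev + (1-spec) * (1-prev))
Numerator = 0.73 * 0.16 = 0.1168
P(positive and no disease) = (1 - spec) * (1 - prev) = (1 - 0.71) * (1 - 0.16) = 0.2436
Denominator = 0.1168 + 0.2436 = 0.3604
PPV = 0.1168 / 0.3604 = 0.324084
As percentage = 32.4


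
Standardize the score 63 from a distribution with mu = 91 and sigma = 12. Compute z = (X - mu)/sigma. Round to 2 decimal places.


z = (X - mu) / sigma
= (63 - 91) / 12
= -28 / 12
= -2.33


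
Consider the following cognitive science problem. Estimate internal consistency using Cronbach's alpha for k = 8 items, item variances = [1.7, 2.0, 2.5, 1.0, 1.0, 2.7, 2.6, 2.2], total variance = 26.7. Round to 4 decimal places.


alpha = (k/(k-1)) * (1 - sum(s_i^2)/s_total^2)
sum(item variances) = 15.7
k/(k-1) = 8/7 = 1.142857
1 - 15.7/26.7 = 1 - 0.588015 = 0.411985
alpha = 1.142857 * 0.411985
= 0.4708


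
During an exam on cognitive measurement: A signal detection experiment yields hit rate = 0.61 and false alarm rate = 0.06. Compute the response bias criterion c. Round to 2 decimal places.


c = -0.5 * (z(HR) + z(FAR))
z(0.61) = 0.2793
z(0.06) = -1.5548
c = -0.5 * (0.2793 + -1.5548)
= -0.5 * -1.2755
= 0.64


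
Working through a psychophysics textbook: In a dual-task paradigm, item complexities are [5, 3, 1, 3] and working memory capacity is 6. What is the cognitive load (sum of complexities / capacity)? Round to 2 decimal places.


Total complexity = 5 + 3 + 1 + 3 = 12
Load = total / capacity = 12 / 6
= 2.00


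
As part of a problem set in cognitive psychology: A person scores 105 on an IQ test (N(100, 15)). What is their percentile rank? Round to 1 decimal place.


z = (IQ - mean) / SD
z = (105 - 100) / 15 = 0.3333
Percentile = Phi(0.3333) * 100
Phi(0.3333) = 0.630546
= 63.1


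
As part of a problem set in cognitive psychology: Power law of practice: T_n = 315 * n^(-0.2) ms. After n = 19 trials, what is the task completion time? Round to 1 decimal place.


T_n = 315 * 19^(-0.2)
19^(-0.2) = 0.554944
T_n = 315 * 0.554944
= 174.8 ms


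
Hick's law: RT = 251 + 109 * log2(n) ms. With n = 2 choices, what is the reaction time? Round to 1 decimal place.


RT = 251 + 109 * log2(2)
log2(2) = 1.0
RT = 251 + 109 * 1.0
= 251 + 109.0
= 360.0 ms


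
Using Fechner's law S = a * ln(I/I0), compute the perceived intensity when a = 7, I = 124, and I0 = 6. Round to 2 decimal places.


S = 7 * ln(124/6)
I/I0 = 20.666667
ln(20.666667) = 3.0285
S = 7 * 3.0285
= 21.20


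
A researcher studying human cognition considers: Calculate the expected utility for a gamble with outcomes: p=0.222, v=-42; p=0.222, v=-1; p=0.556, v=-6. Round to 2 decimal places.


EU = sum(p_i * v_i)
0.222 * -42 = -9.324
0.222 * -1 = -0.222
0.556 * -6 = -3.336
EU = -9.324 + -0.222 + -3.336
= -12.88


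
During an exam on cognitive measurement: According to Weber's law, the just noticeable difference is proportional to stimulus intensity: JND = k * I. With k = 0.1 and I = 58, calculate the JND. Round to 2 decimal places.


JND = k * I
JND = 0.1 * 58
= 5.80


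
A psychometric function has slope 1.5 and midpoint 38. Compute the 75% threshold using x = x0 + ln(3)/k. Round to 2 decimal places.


At P = 0.75: 0.75 = 1/(1 + e^(-k*(x-x0)))
Solving: e^(-k*(x-x0)) = 1/3
x = x0 + ln(3)/k
ln(3) = 1.0986
x = 38 + 1.0986/1.5
= 38 + 0.7324
= 38.73


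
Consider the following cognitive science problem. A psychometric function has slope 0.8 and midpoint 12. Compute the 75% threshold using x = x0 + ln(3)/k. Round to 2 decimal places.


At P = 0.75: 0.75 = 1/(1 + e^(-k*(x-x0)))
Solving: e^(-k*(x-x0)) = 1/3
x = x0 + ln(3)/k
ln(3) = 1.0986
x = 12 + 1.0986/0.8
= 12 + 1.3732
= 13.37


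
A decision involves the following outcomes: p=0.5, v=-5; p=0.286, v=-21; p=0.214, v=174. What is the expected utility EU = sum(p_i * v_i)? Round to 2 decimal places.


EU = sum(p_i * v_i)
0.5 * -5 = -2.5
0.286 * -21 = -6.006
0.214 * 174 = 37.236
EU = -2.5 + -6.006 + 37.236
= 28.73


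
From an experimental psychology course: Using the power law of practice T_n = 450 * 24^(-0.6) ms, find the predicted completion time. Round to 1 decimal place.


T_n = 450 * 24^(-0.6)
24^(-0.6) = 0.14855
T_n = 450 * 0.14855
= 66.8 ms


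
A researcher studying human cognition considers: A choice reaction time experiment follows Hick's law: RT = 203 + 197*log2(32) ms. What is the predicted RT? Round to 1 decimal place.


RT = 203 + 197 * log2(32)
log2(32) = 5.0
RT = 203 + 197 * 5.0
= 203 + 985.0
= 1188.0 ms


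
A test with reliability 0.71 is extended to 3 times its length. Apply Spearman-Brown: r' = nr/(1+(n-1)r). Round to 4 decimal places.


r_new = n*r / (1 + (n-1)*r)
Numerator = 3 * 0.71 = 2.13
Denominator = 1 + 2 * 0.71 = 2.42
r_new = 2.13 / 2.42
= 0.8802


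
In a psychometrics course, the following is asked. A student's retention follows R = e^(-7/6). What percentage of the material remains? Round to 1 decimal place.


R = e^(-t/S)
-t/S = -7/6 = -1.166667
R = e^(-1.166667) = 0.311403
Percentage = 0.311403 * 100
= 31.1


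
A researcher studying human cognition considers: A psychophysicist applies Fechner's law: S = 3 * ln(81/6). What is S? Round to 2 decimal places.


S = 3 * ln(81/6)
I/I0 = 13.5
ln(13.5) = 2.6027
S = 3 * 2.6027
= 7.81


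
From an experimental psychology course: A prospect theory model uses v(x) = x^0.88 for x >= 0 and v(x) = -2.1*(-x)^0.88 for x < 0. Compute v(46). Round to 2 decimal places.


Since x = 46 >= 0, use v(x) = x^0.88
46^0.88 = 29.0554
v(46) = 29.06


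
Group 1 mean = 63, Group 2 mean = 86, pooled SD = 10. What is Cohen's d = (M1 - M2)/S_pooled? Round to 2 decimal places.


Cohen's d = (M1 - M2) / S_pooled
= (63 - 86) / 10
= -23 / 10
= -2.30


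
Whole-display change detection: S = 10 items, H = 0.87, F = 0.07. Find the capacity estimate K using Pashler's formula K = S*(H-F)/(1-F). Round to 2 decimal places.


K = S * (H - F) / (1 - F)
H - F = 0.8
1 - F = 0.93
K = 10 * 0.8 / 0.93
= 8.60


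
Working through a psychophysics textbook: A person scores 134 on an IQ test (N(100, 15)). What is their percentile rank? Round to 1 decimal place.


z = (IQ - mean) / SD
z = (134 - 100) / 15 = 2.2667
Percentile = Phi(2.2667) * 100
Phi(2.2667) = 0.988296
= 98.8


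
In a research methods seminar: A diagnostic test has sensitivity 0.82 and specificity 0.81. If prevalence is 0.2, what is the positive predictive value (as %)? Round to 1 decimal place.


PPV = (sens * prev) / (sens * prev + (1-spec) * (1-prev))
Numerator = 0.82 * 0.2 = 0.164
P(positive and no disease) = (1 - spec) * (1 - prev) = (1 - 0.81) * (1 - 0.2) = 0.152
Denominator = 0.164 + 0.152 = 0.316
PPV = 0.164 / 0.316 = 0.518987
As percentage = 51.9


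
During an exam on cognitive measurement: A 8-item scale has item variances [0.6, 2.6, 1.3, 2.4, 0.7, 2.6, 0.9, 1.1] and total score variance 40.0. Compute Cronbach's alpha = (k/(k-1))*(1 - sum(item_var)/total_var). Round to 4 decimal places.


alpha = (k/(k-1)) * (1 - sum(s_i^2)/s_total^2)
sum(item variances) = 12.2
k/(k-1) = 8/7 = 1.142857
1 - 12.2/40.0 = 1 - 0.305 = 0.695
alpha = 1.142857 * 0.695
= 0.7943


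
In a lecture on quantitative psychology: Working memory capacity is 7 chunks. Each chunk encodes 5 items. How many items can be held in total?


Total items = chunks * items_per_chunk
= 7 * 5
= 35


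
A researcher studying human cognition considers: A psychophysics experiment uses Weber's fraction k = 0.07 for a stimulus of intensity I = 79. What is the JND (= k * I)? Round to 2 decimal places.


JND = k * I
JND = 0.07 * 79
= 5.53


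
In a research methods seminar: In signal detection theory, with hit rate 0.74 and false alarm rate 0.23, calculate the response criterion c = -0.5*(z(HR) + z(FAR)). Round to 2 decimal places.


c = -0.5 * (z(HR) + z(FAR))
z(0.74) = 0.6433
z(0.23) = -0.7388
c = -0.5 * (0.6433 + -0.7388)
= -0.5 * -0.0955
= 0.05


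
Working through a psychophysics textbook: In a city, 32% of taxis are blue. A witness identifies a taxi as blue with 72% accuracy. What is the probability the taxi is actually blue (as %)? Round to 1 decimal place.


P(blue | says blue) = P(says blue | blue)*P(blue) / [P(says blue | blue)*P(blue) + P(says blue | not blue)*P(not blue)]
Numerator = 0.72 * 0.32 = 0.2304
False identification = 0.28 * 0.68 = 0.1904
P = 0.2304 / (0.2304 + 0.1904)
= 0.2304 / 0.4208
As percentage = 54.8


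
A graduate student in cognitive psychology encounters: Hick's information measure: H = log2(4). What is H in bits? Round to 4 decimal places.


H = log2(n)
H = log2(4)
= 2.0000


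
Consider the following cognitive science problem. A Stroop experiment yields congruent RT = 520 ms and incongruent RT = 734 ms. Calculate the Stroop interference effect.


Stroop effect = RT(incongruent) - RT(congruent)
= 734 - 520
= 214 ms


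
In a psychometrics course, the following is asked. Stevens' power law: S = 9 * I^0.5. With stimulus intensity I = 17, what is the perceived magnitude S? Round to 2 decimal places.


S = 9 * 17^0.5
17^0.5 = 4.1231
S = 9 * 4.1231
= 37.11


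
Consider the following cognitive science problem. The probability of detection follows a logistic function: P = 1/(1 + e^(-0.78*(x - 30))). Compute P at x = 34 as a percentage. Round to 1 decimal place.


P(x) = 1/(1 + e^(-0.78*(34 - 30)))
Exponent = -0.78 * 4 = -3.12
e^(-3.12) = 0.044157
P = 1/(1 + 0.044157) = 0.95771
Percentage = 95.8


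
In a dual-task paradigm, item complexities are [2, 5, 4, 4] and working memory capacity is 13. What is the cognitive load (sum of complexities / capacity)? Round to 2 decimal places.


Total complexity = 2 + 5 + 4 + 4 = 15
Load = total / capacity = 15 / 13
= 1.15


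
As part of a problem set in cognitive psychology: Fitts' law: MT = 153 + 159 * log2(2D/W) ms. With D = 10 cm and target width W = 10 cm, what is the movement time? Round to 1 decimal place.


MT = 153 + 159 * log2(2*10/10)
2D/W = 2.0
log2(2.0) = 1.0
MT = 153 + 159 * 1.0
= 312.0 ms


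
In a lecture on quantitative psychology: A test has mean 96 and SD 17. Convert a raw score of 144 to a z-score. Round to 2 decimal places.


z = (X - mu) / sigma
= (144 - 96) / 17
= 48 / 17
= 2.82


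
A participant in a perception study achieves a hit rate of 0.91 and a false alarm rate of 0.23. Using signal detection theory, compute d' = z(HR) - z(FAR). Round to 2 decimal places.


d' = z(HR) - z(FAR)
z(0.91) = 1.3408
z(0.23) = -0.7388
d' = 1.3408 - -0.7388
= 2.08


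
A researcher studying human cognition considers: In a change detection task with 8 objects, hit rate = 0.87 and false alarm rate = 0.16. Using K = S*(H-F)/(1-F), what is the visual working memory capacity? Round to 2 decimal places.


K = S * (H - F) / (1 - F)
H - F = 0.71
1 - F = 0.84
K = 8 * 0.71 / 0.84
= 6.76


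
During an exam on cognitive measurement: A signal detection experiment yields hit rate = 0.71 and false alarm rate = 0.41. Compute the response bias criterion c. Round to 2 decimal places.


c = -0.5 * (z(HR) + z(FAR))
z(0.71) = 0.5534
z(0.41) = -0.2275
c = -0.5 * (0.5534 + -0.2275)
= -0.5 * 0.3259
= -0.16


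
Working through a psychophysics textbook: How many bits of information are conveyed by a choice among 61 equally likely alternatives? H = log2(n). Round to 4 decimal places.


H = log2(n)
H = log2(61)
= 5.9307


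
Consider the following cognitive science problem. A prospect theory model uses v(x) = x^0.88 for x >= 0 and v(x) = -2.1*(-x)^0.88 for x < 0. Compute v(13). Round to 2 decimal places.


Since x = 13 >= 0, use v(x) = x^0.88
13^0.88 = 9.5559
v(13) = 9.56


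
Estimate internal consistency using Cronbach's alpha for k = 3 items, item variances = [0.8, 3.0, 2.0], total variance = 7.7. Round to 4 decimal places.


alpha = (k/(k-1)) * (1 - sum(s_i^2)/s_total^2)
sum(item variances) = 5.8
k/(k-1) = 3/2 = 1.5
1 - 5.8/7.7 = 1 - 0.753247 = 0.246753
alpha = 1.5 * 0.246753
= 0.3701


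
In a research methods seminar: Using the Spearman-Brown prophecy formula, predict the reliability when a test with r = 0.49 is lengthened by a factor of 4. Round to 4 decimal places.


r_new = n*r / (1 + (n-1)*r)
Numerator = 4 * 0.49 = 1.96
Denominator = 1 + 3 * 0.49 = 2.47
r_new = 1.96 / 2.47
= 0.7935


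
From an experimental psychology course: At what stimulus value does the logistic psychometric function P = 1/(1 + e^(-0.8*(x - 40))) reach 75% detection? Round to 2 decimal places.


At P = 0.75: 0.75 = 1/(1 + e^(-k*(x-x0)))
Solving: e^(-k*(x-x0)) = 1/3
x = x0 + ln(3)/k
ln(3) = 1.0986
x = 40 + 1.0986/0.8
= 40 + 1.3732
= 41.37


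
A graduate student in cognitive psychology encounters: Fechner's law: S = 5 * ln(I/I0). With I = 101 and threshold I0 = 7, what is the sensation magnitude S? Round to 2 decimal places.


S = 5 * ln(101/7)
I/I0 = 14.428571
ln(14.428571) = 2.6692
S = 5 * 2.6692
= 13.35


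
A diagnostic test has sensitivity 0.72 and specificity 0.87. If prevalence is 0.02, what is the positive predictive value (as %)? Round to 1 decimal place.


PPV = (sens * prev) / (sens * prev + (1-spec) * (1-prev))
Numerator = 0.72 * 0.02 = 0.0144
P(positive and no disease) = (1 - spec) * (1 - prev) = (1 - 0.87) * (1 - 0.02) = 0.1274
Denominator = 0.0144 + 0.1274 = 0.1418
PPV = 0.0144 / 0.1418 = 0.101551
As percentage = 10.2


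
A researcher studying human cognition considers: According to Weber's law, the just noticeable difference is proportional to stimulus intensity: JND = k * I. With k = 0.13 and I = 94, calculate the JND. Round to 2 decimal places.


JND = k * I
JND = 0.13 * 94
= 12.22


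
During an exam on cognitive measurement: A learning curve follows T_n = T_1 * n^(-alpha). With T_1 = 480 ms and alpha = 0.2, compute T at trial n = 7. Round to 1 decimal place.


T_n = 480 * 7^(-0.2)
7^(-0.2) = 0.677611
T_n = 480 * 0.677611
= 325.3 ms


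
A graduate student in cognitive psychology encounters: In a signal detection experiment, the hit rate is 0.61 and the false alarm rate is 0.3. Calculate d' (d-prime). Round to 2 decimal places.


d' = z(HR) - z(FAR)
z(0.61) = 0.2793
z(0.3) = -0.5244
d' = 0.2793 - -0.5244
= 0.80


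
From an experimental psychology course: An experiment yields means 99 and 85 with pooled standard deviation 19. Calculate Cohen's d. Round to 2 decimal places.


Cohen's d = (M1 - M2) / S_pooled
= (99 - 85) / 19
= 14 / 19
= 0.74


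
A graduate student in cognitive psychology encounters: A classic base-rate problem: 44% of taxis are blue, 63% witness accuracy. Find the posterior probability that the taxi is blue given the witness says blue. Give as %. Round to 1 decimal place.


P(blue | says blue) = P(says blue | blue)*P(blue) / [P(says blue | blue)*P(blue) + P(says blue | not blue)*P(not blue)]
Numerator = 0.63 * 0.44 = 0.2772
False identification = 0.37 * 0.56 = 0.2072
P = 0.2772 / (0.2772 + 0.2072)
= 0.2772 / 0.4844
As percentage = 57.2


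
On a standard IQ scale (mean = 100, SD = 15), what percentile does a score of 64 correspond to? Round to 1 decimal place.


z = (IQ - mean) / SD
z = (64 - 100) / 15 = -2.4
Percentile = Phi(-2.4) * 100
Phi(-2.4) = 0.008198
= 0.8


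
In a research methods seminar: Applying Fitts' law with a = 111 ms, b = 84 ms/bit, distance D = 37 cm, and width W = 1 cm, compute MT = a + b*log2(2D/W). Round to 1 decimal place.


MT = 111 + 84 * log2(2*37/1)
2D/W = 74.0
log2(74.0) = 6.2095
MT = 111 + 84 * 6.2095
= 632.6 ms


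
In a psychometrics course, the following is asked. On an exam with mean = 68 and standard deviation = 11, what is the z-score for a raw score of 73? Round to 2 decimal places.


z = (X - mu) / sigma
= (73 - 68) / 11
= 5 / 11
= 0.45


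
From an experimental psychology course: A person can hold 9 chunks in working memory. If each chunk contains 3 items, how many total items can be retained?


Total items = chunks * items_per_chunk
= 9 * 3
= 27


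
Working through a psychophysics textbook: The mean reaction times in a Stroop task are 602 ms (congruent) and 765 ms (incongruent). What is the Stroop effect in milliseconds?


Stroop effect = RT(incongruent) - RT(congruent)
= 765 - 602
= 163 ms


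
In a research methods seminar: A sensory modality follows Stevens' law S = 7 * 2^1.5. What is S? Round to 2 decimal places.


S = 7 * 2^1.5
2^1.5 = 2.8284
S = 7 * 2.8284
= 19.80


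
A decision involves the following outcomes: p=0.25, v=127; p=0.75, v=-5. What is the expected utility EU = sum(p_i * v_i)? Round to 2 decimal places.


EU = sum(p_i * v_i)
0.25 * 127 = 31.75
0.75 * -5 = -3.75
EU = 31.75 + -3.75
= 28.00


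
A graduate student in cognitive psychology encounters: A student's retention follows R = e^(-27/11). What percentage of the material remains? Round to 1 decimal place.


R = e^(-t/S)
-t/S = -27/11 = -2.454545
R = e^(-2.454545) = 0.085902
Percentage = 0.085902 * 100
= 8.6


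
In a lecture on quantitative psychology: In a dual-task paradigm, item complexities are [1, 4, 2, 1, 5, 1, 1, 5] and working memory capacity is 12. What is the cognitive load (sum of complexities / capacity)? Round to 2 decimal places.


Total complexity = 1 + 4 + 2 + 1 + 5 + 1 + 1 + 5 = 20
Load = total / capacity = 20 / 12
= 1.67


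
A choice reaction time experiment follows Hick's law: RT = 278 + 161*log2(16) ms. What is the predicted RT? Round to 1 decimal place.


RT = 278 + 161 * log2(16)
log2(16) = 4.0
RT = 278 + 161 * 4.0
= 278 + 644.0
= 922.0 ms


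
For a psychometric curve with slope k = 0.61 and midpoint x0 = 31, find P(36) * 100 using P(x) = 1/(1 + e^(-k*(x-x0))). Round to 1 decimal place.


P(x) = 1/(1 + e^(-0.61*(36 - 31)))
Exponent = -0.61 * 5 = -3.05
e^(-3.05) = 0.047359
P = 1/(1 + 0.047359) = 0.954782
Percentage = 95.5


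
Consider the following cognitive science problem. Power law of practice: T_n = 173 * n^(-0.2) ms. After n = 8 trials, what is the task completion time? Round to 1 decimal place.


T_n = 173 * 8^(-0.2)
8^(-0.2) = 0.659754
T_n = 173 * 0.659754
= 114.1 ms


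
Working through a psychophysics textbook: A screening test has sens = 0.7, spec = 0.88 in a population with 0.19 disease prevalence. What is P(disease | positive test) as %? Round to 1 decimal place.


PPV = (sens * prev) / (sens * prev + (1-spec) * (1-prev))
Numerator = 0.7 * 0.19 = 0.133
P(positive and no disease) = (1 - spec) * (1 - prev) = (1 - 0.88) * (1 - 0.19) = 0.0972
Denominator = 0.133 + 0.0972 = 0.2302
PPV = 0.133 / 0.2302 = 0.577758
As percentage = 57.8


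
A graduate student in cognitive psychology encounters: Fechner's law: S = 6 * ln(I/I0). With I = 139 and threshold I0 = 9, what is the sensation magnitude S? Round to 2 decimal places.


S = 6 * ln(139/9)
I/I0 = 15.444444
ln(15.444444) = 2.7372
S = 6 * 2.7372
= 16.42


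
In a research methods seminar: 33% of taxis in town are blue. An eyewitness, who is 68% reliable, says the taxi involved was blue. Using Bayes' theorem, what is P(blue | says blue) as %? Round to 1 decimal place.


P(blue | says blue) = P(says blue | blue)*P(blue) / [P(says blue | blue)*P(blue) + P(says blue | not blue)*P(not blue)]
Numerator = 0.68 * 0.33 = 0.2244
False identification = 0.32 * 0.67 = 0.2144
P = 0.2244 / (0.2244 + 0.2144)
= 0.2244 / 0.4388
As percentage = 51.1


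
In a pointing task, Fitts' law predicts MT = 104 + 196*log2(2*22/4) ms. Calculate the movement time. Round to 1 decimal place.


MT = 104 + 196 * log2(2*22/4)
2D/W = 11.0
log2(11.0) = 3.4594
MT = 104 + 196 * 3.4594
= 782.0 ms


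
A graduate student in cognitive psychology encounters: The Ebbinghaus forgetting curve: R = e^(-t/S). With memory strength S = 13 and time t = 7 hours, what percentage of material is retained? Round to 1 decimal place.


R = e^(-t/S)
-t/S = -7/13 = -0.538462
R = e^(-0.538462) = 0.583645
Percentage = 0.583645 * 100
= 58.4


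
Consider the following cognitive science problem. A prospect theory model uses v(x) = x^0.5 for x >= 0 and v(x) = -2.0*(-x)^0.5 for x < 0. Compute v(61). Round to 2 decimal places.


Since x = 61 >= 0, use v(x) = x^0.5
61^0.5 = 7.8102
v(61) = 7.81


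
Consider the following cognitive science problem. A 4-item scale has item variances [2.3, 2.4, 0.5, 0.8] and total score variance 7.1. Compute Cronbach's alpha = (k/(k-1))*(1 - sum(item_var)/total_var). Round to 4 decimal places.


alpha = (k/(k-1)) * (1 - sum(s_i^2)/s_total^2)
sum(item variances) = 6.0
k/(k-1) = 4/3 = 1.333333
1 - 6.0/7.1 = 1 - 0.84507 = 0.15493
alpha = 1.333333 * 0.15493
= 0.2066


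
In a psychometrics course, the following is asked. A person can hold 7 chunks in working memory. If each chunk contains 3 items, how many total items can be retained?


Total items = chunks * items_per_chunk
= 7 * 3
= 21


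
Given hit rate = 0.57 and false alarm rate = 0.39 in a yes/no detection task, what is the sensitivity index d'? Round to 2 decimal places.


d' = z(HR) - z(FAR)
z(0.57) = 0.1764
z(0.39) = -0.2793
d' = 0.1764 - -0.2793
= 0.46


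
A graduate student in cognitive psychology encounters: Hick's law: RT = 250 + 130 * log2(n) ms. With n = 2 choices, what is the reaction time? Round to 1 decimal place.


RT = 250 + 130 * log2(2)
log2(2) = 1.0
RT = 250 + 130 * 1.0
= 250 + 130.0
= 380.0 ms


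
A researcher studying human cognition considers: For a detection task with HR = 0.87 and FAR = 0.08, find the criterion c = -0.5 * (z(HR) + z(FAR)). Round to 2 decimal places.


c = -0.5 * (z(HR) + z(FAR))
z(0.87) = 1.1264
z(0.08) = -1.4051
c = -0.5 * (1.1264 + -1.4051)
= -0.5 * -0.2787
= 0.14


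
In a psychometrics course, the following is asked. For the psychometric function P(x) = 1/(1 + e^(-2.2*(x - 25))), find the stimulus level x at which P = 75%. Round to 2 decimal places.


At P = 0.75: 0.75 = 1/(1 + e^(-k*(x-x0)))
Solving: e^(-k*(x-x0)) = 1/3
x = x0 + ln(3)/k
ln(3) = 1.0986
x = 25 + 1.0986/2.2
= 25 + 0.4994
= 25.50


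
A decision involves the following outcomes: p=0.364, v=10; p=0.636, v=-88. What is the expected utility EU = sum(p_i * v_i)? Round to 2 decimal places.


EU = sum(p_i * v_i)
0.364 * 10 = 3.64
0.636 * -88 = -55.968
EU = 3.64 + -55.968
= -52.33


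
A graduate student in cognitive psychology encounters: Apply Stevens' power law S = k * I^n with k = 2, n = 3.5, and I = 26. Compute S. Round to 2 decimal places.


S = 2 * 26^3.5
26^3.5 = 89620.367
S = 2 * 89620.367
= 179240.73


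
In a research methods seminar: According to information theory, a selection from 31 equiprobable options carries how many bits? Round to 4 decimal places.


H = log2(n)
H = log2(31)
= 4.9542


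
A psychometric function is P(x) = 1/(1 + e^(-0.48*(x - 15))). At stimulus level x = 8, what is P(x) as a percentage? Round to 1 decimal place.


P(x) = 1/(1 + e^(-0.48*(8 - 15)))
Exponent = -0.48 * -7 = 3.36
e^(3.36) = 28.789191
P = 1/(1 + 28.789191) = 0.033569
Percentage = 3.4


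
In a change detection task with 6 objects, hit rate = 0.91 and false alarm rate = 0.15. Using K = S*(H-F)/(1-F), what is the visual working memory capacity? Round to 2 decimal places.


K = S * (H - F) / (1 - F)
H - F = 0.76
1 - F = 0.85
K = 6 * 0.76 / 0.85
= 5.36


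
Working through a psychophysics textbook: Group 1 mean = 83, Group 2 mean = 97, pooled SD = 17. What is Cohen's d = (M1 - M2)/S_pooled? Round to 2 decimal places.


Cohen's d = (M1 - M2) / S_pooled
= (83 - 97) / 17
= -14 / 17
= -0.82


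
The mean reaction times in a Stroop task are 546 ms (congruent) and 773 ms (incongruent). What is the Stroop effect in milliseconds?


Stroop effect = RT(incongruent) - RT(congruent)
= 773 - 546
= 227 ms


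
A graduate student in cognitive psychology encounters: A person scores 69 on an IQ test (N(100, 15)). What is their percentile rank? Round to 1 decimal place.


z = (IQ - mean) / SD
z = (69 - 100) / 15 = -2.0667
Percentile = Phi(-2.0667) * 100
Phi(-2.0667) = 0.019381
= 1.9


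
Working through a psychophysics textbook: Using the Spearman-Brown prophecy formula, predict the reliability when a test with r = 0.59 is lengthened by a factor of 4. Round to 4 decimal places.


r_new = n*r / (1 + (n-1)*r)
Numerator = 4 * 0.59 = 2.36
Denominator = 1 + 3 * 0.59 = 2.77
r_new = 2.36 / 2.77
= 0.8520


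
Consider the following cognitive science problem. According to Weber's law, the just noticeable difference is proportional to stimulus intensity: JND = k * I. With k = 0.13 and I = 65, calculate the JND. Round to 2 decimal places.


JND = k * I
JND = 0.13 * 65
= 8.45


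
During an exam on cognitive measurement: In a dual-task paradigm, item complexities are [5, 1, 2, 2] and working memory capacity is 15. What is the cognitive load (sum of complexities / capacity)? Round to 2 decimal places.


Total complexity = 5 + 1 + 2 + 2 = 10
Load = total / capacity = 10 / 15
= 0.67


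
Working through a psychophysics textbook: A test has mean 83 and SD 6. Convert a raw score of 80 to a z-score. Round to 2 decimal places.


z = (X - mu) / sigma
= (80 - 83) / 6
= -3 / 6
= -0.50


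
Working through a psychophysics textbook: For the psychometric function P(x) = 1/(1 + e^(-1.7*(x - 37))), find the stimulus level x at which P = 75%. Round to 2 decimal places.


At P = 0.75: 0.75 = 1/(1 + e^(-k*(x-x0)))
Solving: e^(-k*(x-x0)) = 1/3
x = x0 + ln(3)/k
ln(3) = 1.0986
x = 37 + 1.0986/1.7
= 37 + 0.6462
= 37.65


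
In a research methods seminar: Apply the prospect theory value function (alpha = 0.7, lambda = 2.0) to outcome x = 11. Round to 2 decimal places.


Since x = 11 >= 0, use v(x) = x^0.7
11^0.7 = 5.3577
v(11) = 5.36


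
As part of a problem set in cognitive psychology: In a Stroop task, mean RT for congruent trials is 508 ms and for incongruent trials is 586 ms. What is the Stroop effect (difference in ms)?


Stroop effect = RT(incongruent) - RT(congruent)
= 586 - 508
= 78 ms


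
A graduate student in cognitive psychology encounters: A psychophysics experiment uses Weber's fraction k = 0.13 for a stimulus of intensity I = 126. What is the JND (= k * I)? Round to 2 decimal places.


JND = k * I
JND = 0.13 * 126
= 16.38


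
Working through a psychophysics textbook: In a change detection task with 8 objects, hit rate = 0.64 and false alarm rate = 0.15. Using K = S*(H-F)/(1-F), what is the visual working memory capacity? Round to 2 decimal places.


K = S * (H - F) / (1 - F)
H - F = 0.49
1 - F = 0.85
K = 8 * 0.49 / 0.85
= 4.61


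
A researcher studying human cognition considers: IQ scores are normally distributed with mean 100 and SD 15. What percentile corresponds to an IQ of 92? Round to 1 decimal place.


z = (IQ - mean) / SD
z = (92 - 100) / 15 = -0.5333
Percentile = Phi(-0.5333) * 100
Phi(-0.5333) = 0.296913
= 29.7


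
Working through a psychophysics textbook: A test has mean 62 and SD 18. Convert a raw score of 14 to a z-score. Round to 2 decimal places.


z = (X - mu) / sigma
= (14 - 62) / 18
= -48 / 18
= -2.67


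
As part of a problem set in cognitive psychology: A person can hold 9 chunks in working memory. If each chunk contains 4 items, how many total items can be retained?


Total items = chunks * items_per_chunk
= 9 * 4
= 36


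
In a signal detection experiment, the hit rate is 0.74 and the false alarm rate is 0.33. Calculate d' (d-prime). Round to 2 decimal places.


d' = z(HR) - z(FAR)
z(0.74) = 0.6433
z(0.33) = -0.4399
d' = 0.6433 - -0.4399
= 1.08


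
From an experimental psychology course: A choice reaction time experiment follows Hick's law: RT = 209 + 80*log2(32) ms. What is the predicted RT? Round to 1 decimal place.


RT = 209 + 80 * log2(32)
log2(32) = 5.0
RT = 209 + 80 * 5.0
= 209 + 400.0
= 609.0 ms


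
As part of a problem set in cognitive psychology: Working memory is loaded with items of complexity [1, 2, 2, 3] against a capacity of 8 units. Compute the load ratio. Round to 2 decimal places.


Total complexity = 1 + 2 + 2 + 3 = 8
Load = total / capacity = 8 / 8
= 1.00


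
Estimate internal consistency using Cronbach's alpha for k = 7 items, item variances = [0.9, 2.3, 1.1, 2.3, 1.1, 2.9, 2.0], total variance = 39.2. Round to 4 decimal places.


alpha = (k/(k-1)) * (1 - sum(s_i^2)/s_total^2)
sum(item variances) = 12.6
k/(k-1) = 7/6 = 1.166667
1 - 12.6/39.2 = 1 - 0.321429 = 0.678571
alpha = 1.166667 * 0.678571
= 0.7917


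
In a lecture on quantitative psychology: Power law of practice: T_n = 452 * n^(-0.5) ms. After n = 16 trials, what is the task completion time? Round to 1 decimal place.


T_n = 452 * 16^(-0.5)
16^(-0.5) = 0.25
T_n = 452 * 0.25
= 113.0 ms


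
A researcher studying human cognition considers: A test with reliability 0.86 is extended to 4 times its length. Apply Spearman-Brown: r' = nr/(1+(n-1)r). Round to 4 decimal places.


r_new = n*r / (1 + (n-1)*r)
Numerator = 4 * 0.86 = 3.44
Denominator = 1 + 3 * 0.86 = 3.58
r_new = 3.44 / 3.58
= 0.9609


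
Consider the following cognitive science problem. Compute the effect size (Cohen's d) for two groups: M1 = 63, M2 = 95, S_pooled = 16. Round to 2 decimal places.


Cohen's d = (M1 - M2) / S_pooled
= (63 - 95) / 16
= -32 / 16
= -2.00


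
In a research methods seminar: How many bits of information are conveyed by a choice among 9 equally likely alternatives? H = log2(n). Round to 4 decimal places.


H = log2(n)
H = log2(9)
= 3.1699


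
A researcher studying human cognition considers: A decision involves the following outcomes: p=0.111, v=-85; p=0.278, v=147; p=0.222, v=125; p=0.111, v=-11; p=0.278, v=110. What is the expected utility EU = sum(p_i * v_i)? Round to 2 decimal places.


EU = sum(p_i * v_i)
0.111 * -85 = -9.435
0.278 * 147 = 40.866
0.222 * 125 = 27.75
0.111 * -11 = -1.221
0.278 * 110 = 30.58
EU = -9.435 + 40.866 + 27.75 + -1.221 + 30.58
= 88.54


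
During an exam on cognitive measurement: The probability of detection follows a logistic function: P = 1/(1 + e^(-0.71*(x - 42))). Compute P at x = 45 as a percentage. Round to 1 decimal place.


P(x) = 1/(1 + e^(-0.71*(45 - 42)))
Exponent = -0.71 * 3 = -2.13
e^(-2.13) = 0.118837
P = 1/(1 + 0.118837) = 0.893785
Percentage = 89.4


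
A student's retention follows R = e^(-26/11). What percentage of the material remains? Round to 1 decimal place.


R = e^(-t/S)
-t/S = -26/11 = -2.363636
R = e^(-2.363636) = 0.094078
Percentage = 0.094078 * 100
= 9.4


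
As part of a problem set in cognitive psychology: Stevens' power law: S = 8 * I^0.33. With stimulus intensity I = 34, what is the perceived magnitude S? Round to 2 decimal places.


S = 8 * 34^0.33
34^0.33 = 3.2018
S = 8 * 3.2018
= 25.61


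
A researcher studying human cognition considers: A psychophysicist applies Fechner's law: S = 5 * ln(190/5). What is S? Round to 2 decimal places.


S = 5 * ln(190/5)
I/I0 = 38.0
ln(38.0) = 3.6376
S = 5 * 3.6376
= 18.19


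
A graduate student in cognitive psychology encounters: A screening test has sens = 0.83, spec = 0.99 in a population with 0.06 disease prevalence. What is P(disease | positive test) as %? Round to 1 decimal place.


PPV = (sens * prev) / (sens * prev + (1-spec) * (1-prev))
Numerator = 0.83 * 0.06 = 0.0498
P(positive and no disease) = (1 - spec) * (1 - prev) = (1 - 0.99) * (1 - 0.06) = 0.0094
Denominator = 0.0498 + 0.0094 = 0.0592
PPV = 0.0498 / 0.0592 = 0.841216
As percentage = 84.1


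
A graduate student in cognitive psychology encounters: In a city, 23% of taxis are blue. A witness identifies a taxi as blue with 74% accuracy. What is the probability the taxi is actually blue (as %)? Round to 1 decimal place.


P(blue | says blue) = P(says blue | blue)*P(blue) / [P(says blue | blue)*P(blue) + P(says blue | not blue)*P(not blue)]
Numerator = 0.74 * 0.23 = 0.1702
False identification = 0.26 * 0.77 = 0.2002
P = 0.1702 / (0.1702 + 0.2002)
= 0.1702 / 0.3704
As percentage = 46.0


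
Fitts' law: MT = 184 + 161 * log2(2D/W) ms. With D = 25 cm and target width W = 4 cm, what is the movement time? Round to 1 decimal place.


MT = 184 + 161 * log2(2*25/4)
2D/W = 12.5
log2(12.5) = 3.6439
MT = 184 + 161 * 3.6439
= 770.7 ms


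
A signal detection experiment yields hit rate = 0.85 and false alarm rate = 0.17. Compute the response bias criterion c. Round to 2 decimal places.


c = -0.5 * (z(HR) + z(FAR))
z(0.85) = 1.0364
z(0.17) = -0.9542
c = -0.5 * (1.0364 + -0.9542)
= -0.5 * 0.0822
= -0.04


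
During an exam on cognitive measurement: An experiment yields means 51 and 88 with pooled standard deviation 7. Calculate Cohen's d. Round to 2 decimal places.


Cohen's d = (M1 - M2) / S_pooled
= (51 - 88) / 7
= -37 / 7
= -5.29


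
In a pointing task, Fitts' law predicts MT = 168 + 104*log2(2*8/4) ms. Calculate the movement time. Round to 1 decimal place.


MT = 168 + 104 * log2(2*8/4)
2D/W = 4.0
log2(4.0) = 2.0
MT = 168 + 104 * 2.0
= 376.0 ms


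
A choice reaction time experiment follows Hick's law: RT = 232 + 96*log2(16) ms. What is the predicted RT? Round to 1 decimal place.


RT = 232 + 96 * log2(16)
log2(16) = 4.0
RT = 232 + 96 * 4.0
= 232 + 384.0
= 616.0 ms


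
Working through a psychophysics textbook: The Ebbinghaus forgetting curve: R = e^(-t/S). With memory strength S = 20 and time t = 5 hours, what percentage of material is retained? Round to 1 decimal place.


R = e^(-t/S)
-t/S = -5/20 = -0.25
R = e^(-0.25) = 0.778801
Percentage = 0.778801 * 100
= 77.9


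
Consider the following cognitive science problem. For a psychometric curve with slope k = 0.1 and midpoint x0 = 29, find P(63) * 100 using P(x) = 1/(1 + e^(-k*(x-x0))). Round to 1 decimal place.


P(x) = 1/(1 + e^(-0.1*(63 - 29)))
Exponent = -0.1 * 34 = -3.4
e^(-3.4) = 0.033373
P = 1/(1 + 0.033373) = 0.967705
Percentage = 96.8


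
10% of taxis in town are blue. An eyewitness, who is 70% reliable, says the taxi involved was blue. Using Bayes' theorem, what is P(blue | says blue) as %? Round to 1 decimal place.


P(blue | says blue) = P(says blue | blue)*P(blue) / [P(says blue | blue)*P(blue) + P(says blue | not blue)*P(not blue)]
Numerator = 0.7 * 0.1 = 0.07
False identification = 0.3 * 0.9 = 0.27
P = 0.07 / (0.07 + 0.27)
= 0.07 / 0.34
As percentage = 20.6


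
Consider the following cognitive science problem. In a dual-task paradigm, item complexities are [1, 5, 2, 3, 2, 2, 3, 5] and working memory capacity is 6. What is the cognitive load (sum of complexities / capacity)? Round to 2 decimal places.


Total complexity = 1 + 5 + 2 + 3 + 2 + 2 + 3 + 5 = 23
Load = total / capacity = 23 / 6
= 3.83


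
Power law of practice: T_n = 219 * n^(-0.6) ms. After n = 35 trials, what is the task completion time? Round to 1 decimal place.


T_n = 219 * 35^(-0.6)
35^(-0.6) = 0.118457
T_n = 219 * 0.118457
= 25.9 ms


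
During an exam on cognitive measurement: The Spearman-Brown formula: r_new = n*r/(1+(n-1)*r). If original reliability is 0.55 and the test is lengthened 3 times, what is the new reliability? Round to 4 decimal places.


r_new = n*r / (1 + (n-1)*r)
Numerator = 3 * 0.55 = 1.65
Denominator = 1 + 2 * 0.55 = 2.1
r_new = 1.65 / 2.1
= 0.7857


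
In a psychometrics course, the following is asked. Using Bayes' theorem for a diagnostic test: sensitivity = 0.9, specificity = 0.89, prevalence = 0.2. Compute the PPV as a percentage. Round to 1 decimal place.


PPV = (sens * prev) / (sens * prev + (1-spec) * (1-prev))
Numerator = 0.9 * 0.2 = 0.18
P(positive and no disease) = (1 - spec) * (1 - prev) = (1 - 0.89) * (1 - 0.2) = 0.088
Denominator = 0.18 + 0.088 = 0.268
PPV = 0.18 / 0.268 = 0.671642
As percentage = 67.2


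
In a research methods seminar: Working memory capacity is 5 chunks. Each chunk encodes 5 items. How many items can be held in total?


Total items = chunks * items_per_chunk
= 5 * 5
= 25


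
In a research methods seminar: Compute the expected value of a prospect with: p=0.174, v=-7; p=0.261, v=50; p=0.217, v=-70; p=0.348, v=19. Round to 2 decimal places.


EU = sum(p_i * v_i)
0.174 * -7 = -1.218
0.261 * 50 = 13.05
0.217 * -70 = -15.19
0.348 * 19 = 6.612
EU = -1.218 + 13.05 + -15.19 + 6.612
= 3.25


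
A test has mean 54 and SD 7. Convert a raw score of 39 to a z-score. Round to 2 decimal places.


z = (X - mu) / sigma
= (39 - 54) / 7
= -15 / 7
= -2.14
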